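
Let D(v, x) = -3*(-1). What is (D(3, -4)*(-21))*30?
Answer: -1890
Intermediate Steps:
D(v, x) = 3
(D(3, -4)*(-21))*30 = (3*(-21))*30 = -63*30 = -1890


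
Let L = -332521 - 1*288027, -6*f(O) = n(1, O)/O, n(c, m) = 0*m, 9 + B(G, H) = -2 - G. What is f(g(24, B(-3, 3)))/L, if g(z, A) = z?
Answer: 0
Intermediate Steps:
B(G, H) = -11 - G (B(G, H) = -9 + (-2 - G) = -11 - G)
n(c, m) = 0
f(O) = 0 (f(O) = -0/O = -1/6*0 = 0)
L = -620548 (L = -332521 - 288027 = -620548)
f(g(24, B(-3, 3)))/L = 0/(-620548) = 0*(-1/620548) = 0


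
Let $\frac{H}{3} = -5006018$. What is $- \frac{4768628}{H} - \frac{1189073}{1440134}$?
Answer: $- \frac{134025600095}{263756221698} \approx -0.50814$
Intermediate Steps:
$H = -15018054$ ($H = 3 \left(-5006018\right) = -15018054$)
$- \frac{4768628}{H} - \frac{1189073}{1440134} = - \frac{4768628}{-15018054} - \frac{1189073}{1440134} = \left(-4768628\right) \left(- \frac{1}{15018054}\right) - \frac{1189073}{1440134} = \frac{58154}{183147} - \frac{1189073}{1440134} = - \frac{134025600095}{263756221698}$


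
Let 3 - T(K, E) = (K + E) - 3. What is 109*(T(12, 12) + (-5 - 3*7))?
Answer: -4796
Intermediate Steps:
T(K, E) = 6 - E - K (T(K, E) = 3 - ((K + E) - 3) = 3 - ((E + K) - 3) = 3 - (-3 + E + K) = 3 + (3 - E - K) = 6 - E - K)
109*(T(12, 12) + (-5 - 3*7)) = 109*((6 - 1*12 - 1*12) + (-5 - 3*7)) = 109*((6 - 12 - 12) + (-5 - 21)) = 109*(-18 - 26) = 109*(-44) = -4796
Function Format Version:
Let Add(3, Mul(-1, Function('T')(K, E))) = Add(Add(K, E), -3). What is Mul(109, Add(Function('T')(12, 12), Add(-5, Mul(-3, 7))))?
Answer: -4796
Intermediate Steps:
Function('T')(K, E) = Add(6, Mul(-1, E), Mul(-1, K)) (Function('T')(K, E) = Add(3, Mul(-1, Add(Add(K, E), -3))) = Add(3, Mul(-1, Add(Add(E, K), -3))) = Add(3, Mul(-1, Add(-3, E, K))) = Add(3, Add(3, Mul(-1, E), Mul(-1, K))) = Add(6, Mul(-1, E), Mul(-1, K)))
Mul(109, Add(Function('T')(12, 12), Add(-5, Mul(-3, 7)))) = Mul(109, Add(Add(6, Mul(-1, 12), Mul(-1, 12)), Add(-5, Mul(-3, 7)))) = Mul(109, Add(Add(6, -12, -12), Add(-5, -21))) = Mul(109, Add(-18, -26)) = Mul(109, -44) = -4796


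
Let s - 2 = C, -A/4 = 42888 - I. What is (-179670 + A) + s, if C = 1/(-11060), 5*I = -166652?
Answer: -5359030097/11060 ≈ -4.8454e+5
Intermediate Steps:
I = -166652/5 (I = (1/5)*(-166652) = -166652/5 ≈ -33330.)
A = -1524368/5 (A = -4*(42888 - 1*(-166652/5)) = -4*(42888 + 166652/5) = -4*381092/5 = -1524368/5 ≈ -3.0487e+5)
C = -1/11060 ≈ -9.0416e-5
s = 22119/11060 (s = 2 - 1/11060 = 22119/11060 ≈ 1.9999)
(-179670 + A) + s = (-179670 - 1524368/5) + 22119/11060 = -2422718/5 + 22119/11060 = -5359030097/11060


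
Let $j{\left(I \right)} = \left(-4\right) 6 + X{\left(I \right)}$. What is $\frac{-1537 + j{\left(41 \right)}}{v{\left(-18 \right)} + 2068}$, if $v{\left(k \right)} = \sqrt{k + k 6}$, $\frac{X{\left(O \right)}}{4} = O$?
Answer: $- \frac{1444498}{2138375} + \frac{4191 i \sqrt{14}}{4276750} \approx -0.67551 + 0.0036666 i$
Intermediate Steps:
$X{\left(O \right)} = 4 O$
$j{\left(I \right)} = -24 + 4 I$ ($j{\left(I \right)} = \left(-4\right) 6 + 4 I = -24 + 4 I$)
$v{\left(k \right)} = \sqrt{7} \sqrt{k}$ ($v{\left(k \right)} = \sqrt{k + 6 k} = \sqrt{7 k} = \sqrt{7} \sqrt{k}$)
$\frac{-1537 + j{\left(41 \right)}}{v{\left(-18 \right)} + 2068} = \frac{-1537 + \left(-24 + 4 \cdot 41\right)}{\sqrt{7} \sqrt{-18} + 2068} = \frac{-1537 + \left(-24 + 164\right)}{\sqrt{7} \cdot 3 i \sqrt{2} + 2068} = \frac{-1537 + 140}{3 i \sqrt{14} + 2068} = - \frac{1397}{2068 + 3 i \sqrt{14}}$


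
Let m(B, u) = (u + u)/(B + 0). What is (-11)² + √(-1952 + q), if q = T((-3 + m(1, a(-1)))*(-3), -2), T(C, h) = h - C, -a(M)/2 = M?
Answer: 121 + I*√1951 ≈ 121.0 + 44.17*I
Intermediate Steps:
a(M) = -2*M
m(B, u) = 2*u/B (m(B, u) = (2*u)/B = 2*u/B)
q = 1 (q = -2 - (-3 + 2*(-2*(-1))/1)*(-3) = -2 - (-3 + 2*2*1)*(-3) = -2 - (-3 + 4)*(-3) = -2 - (-3) = -2 - 1*(-3) = -2 + 3 = 1)
(-11)² + √(-1952 + q) = (-11)² + √(-1952 + 1) = 121 + √(-1951) = 121 + I*√1951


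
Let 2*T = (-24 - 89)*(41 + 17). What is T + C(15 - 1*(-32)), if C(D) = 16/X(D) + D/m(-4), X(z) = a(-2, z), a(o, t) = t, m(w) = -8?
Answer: -1234233/376 ≈ -3282.5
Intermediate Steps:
X(z) = z
C(D) = 16/D - D/8 (C(D) = 16/D + D/(-8) = 16/D + D*(-⅛) = 16/D - D/8)
T = -3277 (T = ((-24 - 89)*(41 + 17))/2 = (-113*58)/2 = (½)*(-6554) = -3277)
T + C(15 - 1*(-32)) = -3277 + (16/(15 - 1*(-32)) - (15 - 1*(-32))/8) = -3277 + (16/(15 + 32) - (15 + 32)/8) = -3277 + (16/47 - ⅛*47) = -3277 + (16*(1/47) - 47/8) = -3277 + (16/47 - 47/8) = -3277 - 2081/376 = -1234233/376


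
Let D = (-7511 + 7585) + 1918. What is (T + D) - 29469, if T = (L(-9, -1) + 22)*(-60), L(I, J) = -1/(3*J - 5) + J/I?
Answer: -172867/6 ≈ -28811.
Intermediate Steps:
L(I, J) = -1/(-5 + 3*J) + J/I
D = 1992 (D = 74 + 1918 = 1992)
T = -8005/6 (T = ((-1*(-9) - 5*(-1) + 3*(-1)**2)/((-9)*(-5 + 3*(-1))) + 22)*(-60) = (-(9 + 5 + 3*1)/(9*(-5 - 3)) + 22)*(-60) = (-1/9*(9 + 5 + 3)/(-8) + 22)*(-60) = (-1/9*(-1/8)*17 + 22)*(-60) = (17/72 + 22)*(-60) = (1601/72)*(-60) = -8005/6 ≈ -1334.2)
(T + D) - 29469 = (-8005/6 + 1992) - 29469 = 3947/6 - 29469 = -172867/6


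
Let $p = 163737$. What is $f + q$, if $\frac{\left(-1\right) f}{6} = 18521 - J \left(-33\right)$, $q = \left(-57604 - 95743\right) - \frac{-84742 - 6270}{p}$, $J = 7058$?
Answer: $- \frac{272123762297}{163737} \approx -1.662 \cdot 10^{6}$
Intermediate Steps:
$q = - \frac{25108486727}{163737}$ ($q = \left(-57604 - 95743\right) - \frac{-84742 - 6270}{163737} = \left(-57604 - 95743\right) - \left(-84742 - 6270\right) \frac{1}{163737} = -153347 - \left(-91012\right) \frac{1}{163737} = -153347 - - \frac{91012}{163737} = -153347 + \frac{91012}{163737} = - \frac{25108486727}{163737} \approx -1.5335 \cdot 10^{5}$)
$f = -1508610$ ($f = - 6 \left(18521 - 7058 \left(-33\right)\right) = - 6 \left(18521 - -232914\right) = - 6 \left(18521 + 232914\right) = \left(-6\right) 251435 = -1508610$)
$f + q = -1508610 - \frac{25108486727}{163737} = - \frac{272123762297}{163737}$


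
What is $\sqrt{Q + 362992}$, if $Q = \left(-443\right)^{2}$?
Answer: $\sqrt{559241} \approx 747.82$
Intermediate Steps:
$Q = 196249$
$\sqrt{Q + 362992} = \sqrt{196249 + 362992} = \sqrt{559241}$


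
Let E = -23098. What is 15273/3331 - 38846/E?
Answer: 241085890/38469719 ≈ 6.2669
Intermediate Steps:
15273/3331 - 38846/E = 15273/3331 - 38846/(-23098) = 15273*(1/3331) - 38846*(-1/23098) = 15273/3331 + 19423/11549 = 241085890/38469719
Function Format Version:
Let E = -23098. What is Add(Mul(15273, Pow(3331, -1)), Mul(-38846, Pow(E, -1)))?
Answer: Rational(241085890, 38469719) ≈ 6.2669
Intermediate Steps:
Add(Mul(15273, Pow(3331, -1)), Mul(-38846, Pow(E, -1))) = Add(Mul(15273, Pow(3331, -1)), Mul(-38846, Pow(-23098, -1))) = Add(Mul(15273, Rational(1, 3331)), Mul(-38846, Rational(-1, 23098))) = Add(Rational(15273, 3331), Rational(19423, 11549)) = Rational(241085890, 38469719)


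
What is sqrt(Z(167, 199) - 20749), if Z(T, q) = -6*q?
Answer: I*sqrt(21943) ≈ 148.13*I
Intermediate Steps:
sqrt(Z(167, 199) - 20749) = sqrt(-6*199 - 20749) = sqrt(-1194 - 20749) = sqrt(-21943) = I*sqrt(21943)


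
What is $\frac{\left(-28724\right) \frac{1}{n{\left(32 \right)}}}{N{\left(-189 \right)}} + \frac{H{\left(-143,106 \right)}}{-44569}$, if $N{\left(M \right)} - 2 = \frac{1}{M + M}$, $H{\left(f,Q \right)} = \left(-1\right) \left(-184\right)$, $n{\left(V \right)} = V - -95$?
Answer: $- \frac{483933226208}{4273498565} \approx -113.24$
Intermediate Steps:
$n{\left(V \right)} = 95 + V$ ($n{\left(V \right)} = V + 95 = 95 + V$)
$H{\left(f,Q \right)} = 184$
$N{\left(M \right)} = 2 + \frac{1}{2 M}$ ($N{\left(M \right)} = 2 + \frac{1}{M + M} = 2 + \frac{1}{2 M}$)
$\frac{\left(-28724\right) \frac{1}{n{\left(32 \right)}}}{N{\left(-189 \right)}} + \frac{H{\left(-143,106 \right)}}{-44569} = \frac{\left(-28724\right) \frac{1}{95 + 32}}{2 + \frac{1}{2 \left(-189\right)}} + \frac{184}{-44569} = \frac{\left(-28724\right) \frac{1}{127}}{2 + \frac{1}{2} \left(- \frac{1}{189}\right)} + 184 \left(- \frac{1}{44569}\right) = \frac{\left(-28724\right) \frac{1}{127}}{2 - \frac{1}{378}} - \frac{184}{44569} = - \frac{28724}{127 \cdot \frac{755}{378}} - \frac{184}{44569} = \left(- \frac{28724}{127}\right) \frac{378}{755} - \frac{184}{44569} = - \frac{10857672}{95885} - \frac{184}{44569} = - \frac{483933226208}{4273498565}$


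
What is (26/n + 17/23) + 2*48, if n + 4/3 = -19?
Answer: 133931/1403 ≈ 95.460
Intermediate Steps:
n = -61/3 (n = -4/3 - 19 = -61/3 ≈ -20.333)
(26/n + 17/23) + 2*48 = (26/(-61/3) + 17/23) + 2*48 = (26*(-3/61) + 17*(1/23)) + 96 = (-78/61 + 17/23) + 96 = -757/1403 + 96 = 133931/1403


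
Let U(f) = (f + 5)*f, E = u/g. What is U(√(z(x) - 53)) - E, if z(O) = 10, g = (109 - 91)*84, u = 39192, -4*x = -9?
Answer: -4342/63 + 5*I*√43 ≈ -68.921 + 32.787*I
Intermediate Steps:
x = 9/4 (x = -¼*(-9) = 9/4 ≈ 2.2500)
g = 1512 (g = 18*84 = 1512)
E = 1633/63 (E = 39192/1512 = 39192*(1/1512) = 1633/63 ≈ 25.921)
U(f) = f*(5 + f) (U(f) = (5 + f)*f = f*(5 + f))
U(√(z(x) - 53)) - E = √(10 - 53)*(5 + √(10 - 53)) - 1*1633/63 = √(-43)*(5 + √(-43)) - 1633/63 = (I*√43)*(5 + I*√43) - 1633/63 = I*√43*(5 + I*√43) - 1633/63 = -1633/63 + I*√43*(5 + I*√43)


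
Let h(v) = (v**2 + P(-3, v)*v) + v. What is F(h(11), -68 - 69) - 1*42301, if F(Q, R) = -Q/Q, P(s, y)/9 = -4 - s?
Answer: -42302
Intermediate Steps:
P(s, y) = -36 - 9*s (P(s, y) = 9*(-4 - s) = -36 - 9*s)
h(v) = v**2 - 8*v (h(v) = (v**2 + (-36 - 9*(-3))*v) + v = (v**2 + (-36 + 27)*v) + v = (v**2 - 9*v) + v = v**2 - 8*v)
F(Q, R) = -1 (F(Q, R) = -1*1 = -1)
F(h(11), -68 - 69) - 1*42301 = -1 - 1*42301 = -1 - 42301 = -42302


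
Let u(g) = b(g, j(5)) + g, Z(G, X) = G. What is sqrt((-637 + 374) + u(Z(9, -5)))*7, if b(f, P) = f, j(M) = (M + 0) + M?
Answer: 49*I*sqrt(5) ≈ 109.57*I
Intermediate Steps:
j(M) = 2*M (j(M) = M + M = 2*M)
u(g) = 2*g (u(g) = g + g = 2*g)
sqrt((-637 + 374) + u(Z(9, -5)))*7 = sqrt((-637 + 374) + 2*9)*7 = sqrt(-263 + 18)*7 = sqrt(-245)*7 = (7*I*sqrt(5))*7 = 49*I*sqrt(5)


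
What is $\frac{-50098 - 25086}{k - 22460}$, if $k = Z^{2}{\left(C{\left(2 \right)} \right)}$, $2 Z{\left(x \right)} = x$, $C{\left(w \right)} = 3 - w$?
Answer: $\frac{300736}{89839} \approx 3.3475$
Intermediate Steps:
$Z{\left(x \right)} = \frac{x}{2}$
$k = \frac{1}{4}$ ($k = \left(\frac{3 - 2}{2}\right)^{2} = \left(\frac{1}{2} \cdot 1\right)^{2} = \left(\frac{1}{2}\right)^{2} = \frac{1}{4} \approx 0.25$)
$\frac{-50098 - 25086}{k - 22460} = \frac{-50098 - 25086}{\frac{1}{4} - 22460} = - \frac{75184}{- \frac{89839}{4}} = \left(-75184\right) \left(- \frac{4}{89839}\right) = \frac{300736}{89839}$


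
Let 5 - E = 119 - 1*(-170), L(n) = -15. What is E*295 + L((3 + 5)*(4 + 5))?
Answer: -83795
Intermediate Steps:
E = -284 (E = 5 - (119 - 1*(-170)) = 5 - (119 + 170) = 5 - 1*289 = 5 - 289 = -284)
E*295 + L((3 + 5)*(4 + 5)) = -284*295 - 15 = -83780 - 15 = -83795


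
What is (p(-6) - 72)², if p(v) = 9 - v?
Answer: 3249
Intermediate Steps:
(p(-6) - 72)² = ((9 - 1*(-6)) - 72)² = ((9 + 6) - 72)² = (15 - 72)² = (-57)² = 3249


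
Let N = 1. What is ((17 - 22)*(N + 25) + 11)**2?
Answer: 14161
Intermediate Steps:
((17 - 22)*(N + 25) + 11)**2 = ((17 - 22)*(1 + 25) + 11)**2 = (-5*26 + 11)**2 = (-130 + 11)**2 = (-119)**2 = 14161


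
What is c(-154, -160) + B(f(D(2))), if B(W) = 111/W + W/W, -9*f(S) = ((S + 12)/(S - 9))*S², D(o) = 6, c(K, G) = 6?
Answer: 93/8 ≈ 11.625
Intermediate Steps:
f(S) = -S²*(12 + S)/(9*(-9 + S)) (f(S) = -(S + 12)/(S - 9)*S²/9 = -(12 + S)/(-9 + S)*S²/9 = -S²*(12 + S)/(9*(-9 + S)))
B(W) = 1 + 111/W (B(W) = 111/W + 1 = 1 + 111/W)
c(-154, -160) + B(f(D(2))) = 6 + (111 + (⅑)*6²*(-12 - 1*6)/(-9 + 6))/(((⅑)*6²*(-12 - 1*6)/(-9 + 6))) = 6 + (111 + (⅑)*36*(-12 - 6)/(-3))/(((⅑)*36*(-12 - 6)/(-3))) = 6 + (111 + (⅑)*36*(-⅓)*(-18))/(((⅑)*36*(-⅓)*(-18))) = 6 + (111 + 24)/24 = 6 + (1/24)*135 = 6 + 45/8 = 93/8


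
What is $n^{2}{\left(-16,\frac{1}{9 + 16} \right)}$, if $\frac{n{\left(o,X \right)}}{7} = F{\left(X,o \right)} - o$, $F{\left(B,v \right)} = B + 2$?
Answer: $\frac{9966649}{625} \approx 15947.0$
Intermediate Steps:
$F{\left(B,v \right)} = 2 + B$
$n{\left(o,X \right)} = 14 - 7 o + 7 X$ ($n{\left(o,X \right)} = 7 \left(\left(2 + X\right) - o\right) = 7 \left(2 + X - o\right) = 14 - 7 o + 7 X$)
$n^{2}{\left(-16,\frac{1}{9 + 16} \right)} = \left(14 - -112 + \frac{7}{9 + 16}\right)^{2} = \left(14 + 112 + \frac{7}{25}\right)^{2} = \left(\frac{3157}{25}\right)^{2} = \frac{9966649}{625}$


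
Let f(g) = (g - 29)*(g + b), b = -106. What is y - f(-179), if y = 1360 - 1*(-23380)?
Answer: -34540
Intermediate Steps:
f(g) = (-106 + g)*(-29 + g) (f(g) = (g - 29)*(g - 106) = (-29 + g)*(-106 + g) = (-106 + g)*(-29 + g))
y = 24740 (y = 1360 + 23380 = 24740)
y - f(-179) = 24740 - (3074 + (-179)**2 - 135*(-179)) = 24740 - (3074 + 32041 + 24165) = 24740 - 1*59280 = 24740 - 59280 = -34540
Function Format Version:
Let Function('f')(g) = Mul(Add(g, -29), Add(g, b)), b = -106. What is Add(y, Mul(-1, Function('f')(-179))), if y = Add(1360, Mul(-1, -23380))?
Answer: -34540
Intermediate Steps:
Function('f')(g) = Mul(Add(-106, g), Add(-29, g)) (Function('f')(g) = Mul(Add(g, -29), Add(g, -106)) = Mul(Add(-29, g), Add(-106, g)) = Mul(Add(-106, g), Add(-29, g)))
y = 24740 (y = Add(1360, 23380) = 24740)
Add(y, Mul(-1, Function('f')(-179))) = Add(24740, Mul(-1, Add(3074, Pow(-179, 2), Mul(-135, -179)))) = Add(24740, Mul(-1, Add(3074, 32041, 24165))) = Add(24740, Mul(-1, 59280)) = Add(24740, -59280) = -34540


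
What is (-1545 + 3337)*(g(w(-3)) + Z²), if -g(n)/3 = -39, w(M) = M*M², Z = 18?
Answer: 790272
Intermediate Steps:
w(M) = M³
g(n) = 117 (g(n) = -3*(-39) = 117)
(-1545 + 3337)*(g(w(-3)) + Z²) = (-1545 + 3337)*(117 + 18²) = 1792*(117 + 324) = 1792*441 = 790272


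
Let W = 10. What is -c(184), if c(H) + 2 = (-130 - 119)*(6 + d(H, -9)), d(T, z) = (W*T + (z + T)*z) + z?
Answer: 65240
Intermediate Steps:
d(T, z) = z + 10*T + z*(T + z) (d(T, z) = (10*T + (z + T)*z) + z = (10*T + (T + z)*z) + z = (10*T + z*(T + z)) + z = z + 10*T + z*(T + z))
c(H) = -19424 - 249*H (c(H) = -2 + (-130 - 119)*(6 + (-9 + (-9)**2 + 10*H + H*(-9))) = -2 - 249*(6 + (-9 + 81 + 10*H - 9*H)) = -2 - 249*(6 + (72 + H)) = -2 - 249*(78 + H) = -2 + (-19422 - 249*H) = -19424 - 249*H)
-c(184) = -(-19424 - 249*184) = -(-19424 - 45816) = -1*(-65240) = 65240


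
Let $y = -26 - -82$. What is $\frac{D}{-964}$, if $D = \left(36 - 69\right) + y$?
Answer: $- \frac{23}{964} \approx -0.023859$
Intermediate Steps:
$y = 56$ ($y = -26 + 82 = 56$)
$D = 23$ ($D = \left(36 - 69\right) + 56 = -33 + 56 = 23$)
$\frac{D}{-964} = \frac{23}{-964} = 23 \left(- \frac{1}{964}\right) = - \frac{23}{964}$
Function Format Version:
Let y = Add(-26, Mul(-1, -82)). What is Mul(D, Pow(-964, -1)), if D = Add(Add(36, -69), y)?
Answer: Rational(-23, 964) ≈ -0.023859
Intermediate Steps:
y = 56 (y = Add(-26, 82) = 56)
D = 23 (D = Add(Add(36, -69), 56) = Add(-33, 56) = 23)
Mul(D, Pow(-964, -1)) = Mul(23, Pow(-964, -1)) = Mul(23, Rational(-1, 964)) = Rational(-23, 964)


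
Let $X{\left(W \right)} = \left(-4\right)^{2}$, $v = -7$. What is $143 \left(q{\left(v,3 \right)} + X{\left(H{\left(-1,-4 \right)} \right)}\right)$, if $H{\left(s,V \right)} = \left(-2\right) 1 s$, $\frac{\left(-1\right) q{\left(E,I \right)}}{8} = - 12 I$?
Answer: $43472$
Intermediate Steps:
$q{\left(E,I \right)} = 96 I$ ($q{\left(E,I \right)} = - 8 \left(- 12 I\right) = 96 I$)
$H{\left(s,V \right)} = - 2 s$
$X{\left(W \right)} = 16$
$143 \left(q{\left(v,3 \right)} + X{\left(H{\left(-1,-4 \right)} \right)}\right) = 143 \left(96 \cdot 3 + 16\right) = 143 \left(288 + 16\right) = 143 \cdot 304 = 43472$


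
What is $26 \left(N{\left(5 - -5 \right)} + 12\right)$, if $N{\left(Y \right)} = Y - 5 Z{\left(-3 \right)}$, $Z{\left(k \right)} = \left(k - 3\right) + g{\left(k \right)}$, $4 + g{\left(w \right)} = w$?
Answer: $2262$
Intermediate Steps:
$g{\left(w \right)} = -4 + w$
$Z{\left(k \right)} = -7 + 2 k$ ($Z{\left(k \right)} = \left(k - 3\right) + \left(-4 + k\right) = \left(-3 + k\right) + \left(-4 + k\right) = -7 + 2 k$)
$N{\left(Y \right)} = 65 + Y$ ($N{\left(Y \right)} = Y - 5 \left(-7 + 2 \left(-3\right)\right) = Y - 5 \left(-7 - 6\right) = Y - -65 = Y + 65 = 65 + Y$)
$26 \left(N{\left(5 - -5 \right)} + 12\right) = 26 \left(\left(65 + \left(5 - -5\right)\right) + 12\right) = 26 \left(\left(65 + \left(5 + 5\right)\right) + 12\right) = 26 \left(\left(65 + 10\right) + 12\right) = 26 \left(75 + 12\right) = 26 \cdot 87 = 2262$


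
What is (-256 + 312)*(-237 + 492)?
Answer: 14280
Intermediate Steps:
(-256 + 312)*(-237 + 492) = 56*255 = 14280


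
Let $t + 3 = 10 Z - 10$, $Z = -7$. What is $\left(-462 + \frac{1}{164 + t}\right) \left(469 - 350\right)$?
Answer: $- \frac{4453099}{81} \approx -54977.0$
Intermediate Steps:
$t = -83$ ($t = -3 + \left(10 \left(-7\right) - 10\right) = -3 - 80 = -83$)
$\left(-462 + \frac{1}{164 + t}\right) \left(469 - 350\right) = \left(-462 + \frac{1}{164 - 83}\right) \left(469 - 350\right) = \left(-462 + \frac{1}{81}\right) 119 = \left(- \frac{37421}{81}\right) 119 = - \frac{4453099}{81}$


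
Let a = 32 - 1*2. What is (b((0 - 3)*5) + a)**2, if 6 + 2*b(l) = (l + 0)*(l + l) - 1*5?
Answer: 249001/4 ≈ 62250.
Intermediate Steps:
b(l) = -11/2 + l**2 (b(l) = -3 + ((l + 0)*(l + l) - 1*5)/2 = -3 + (l*(2*l) - 5)/2 = -3 + (2*l**2 - 5)/2 = -3 + (-5 + 2*l**2)/2 = -3 + (-5/2 + l**2) = -11/2 + l**2)
a = 30 (a = 32 - 2 = 30)
(b((0 - 3)*5) + a)**2 = ((-11/2 + ((0 - 3)*5)**2) + 30)**2 = ((-11/2 + (-3*5)**2) + 30)**2 = ((-11/2 + (-15)**2) + 30)**2 = ((-11/2 + 225) + 30)**2 = (439/2 + 30)**2 = (499/2)**2 = 249001/4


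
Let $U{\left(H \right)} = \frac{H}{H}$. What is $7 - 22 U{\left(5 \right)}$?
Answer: $-15$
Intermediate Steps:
$U{\left(H \right)} = 1$
$7 - 22 U{\left(5 \right)} = 7 - 22 = -15$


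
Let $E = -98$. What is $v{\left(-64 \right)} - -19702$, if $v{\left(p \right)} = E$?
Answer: $19604$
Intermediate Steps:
$v{\left(p \right)} = -98$
$v{\left(-64 \right)} - -19702 = -98 - -19702 = -98 + 19702 = 19604$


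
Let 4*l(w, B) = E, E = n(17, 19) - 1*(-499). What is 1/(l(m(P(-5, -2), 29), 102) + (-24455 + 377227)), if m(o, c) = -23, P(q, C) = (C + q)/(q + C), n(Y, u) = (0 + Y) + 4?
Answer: 1/352902 ≈ 2.8336e-6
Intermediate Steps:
n(Y, u) = 4 + Y (n(Y, u) = Y + 4 = 4 + Y)
P(q, C) = 1 (P(q, C) = (C + q)/(C + q) = 1)
E = 520 (E = (4 + 17) - 1*(-499) = 21 + 499 = 520)
l(w, B) = 130 (l(w, B) = (¼)*520 = 130)
1/(l(m(P(-5, -2), 29), 102) + (-24455 + 377227)) = 1/(130 + (-24455 + 377227)) = 1/(130 + 352772) = 1/352902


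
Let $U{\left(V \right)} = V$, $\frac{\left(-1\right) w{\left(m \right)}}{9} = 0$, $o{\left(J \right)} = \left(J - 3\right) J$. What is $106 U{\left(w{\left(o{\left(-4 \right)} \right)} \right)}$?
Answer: $0$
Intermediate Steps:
$o{\left(J \right)} = J \left(-3 + J\right)$ ($o{\left(J \right)} = \left(-3 + J\right) J = J \left(-3 + J\right)$)
$w{\left(m \right)} = 0$ ($w{\left(m \right)} = \left(-9\right) 0 = 0$)
$106 U{\left(w{\left(o{\left(-4 \right)} \right)} \right)} = 106 \cdot 0 = 0$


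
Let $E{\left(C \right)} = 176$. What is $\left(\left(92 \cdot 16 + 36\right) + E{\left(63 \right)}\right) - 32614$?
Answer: $-30930$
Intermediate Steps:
$\left(\left(92 \cdot 16 + 36\right) + E{\left(63 \right)}\right) - 32614 = \left(\left(92 \cdot 16 + 36\right) + 176\right) - 32614 = \left(\left(1472 + 36\right) + 176\right) - 32614 = \left(1508 + 176\right) - 32614 = 1684 - 32614 = -30930$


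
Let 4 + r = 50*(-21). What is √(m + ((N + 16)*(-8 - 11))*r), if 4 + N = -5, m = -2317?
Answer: √137865 ≈ 371.30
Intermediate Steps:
N = -9 (N = -4 - 5 = -9)
r = -1054 (r = -4 + 50*(-21) = -4 - 1050 = -1054)
√(m + ((N + 16)*(-8 - 11))*r) = √(-2317 + ((-9 + 16)*(-8 - 11))*(-1054)) = √(-2317 + (7*(-19))*(-1054)) = √(-2317 - 133*(-1054)) = √(-2317 + 140182) = √137865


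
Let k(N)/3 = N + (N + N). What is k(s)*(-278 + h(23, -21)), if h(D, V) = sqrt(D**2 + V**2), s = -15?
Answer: 37530 - 135*sqrt(970) ≈ 33325.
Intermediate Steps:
k(N) = 9*N (k(N) = 3*(N + (N + N)) = 3*(N + 2*N) = 3*(3*N) = 9*N)
k(s)*(-278 + h(23, -21)) = (9*(-15))*(-278 + sqrt(23**2 + (-21)**2)) = -135*(-278 + sqrt(529 + 441)) = -135*(-278 + sqrt(970)) = 37530 - 135*sqrt(970)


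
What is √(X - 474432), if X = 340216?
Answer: 2*I*√33554 ≈ 366.35*I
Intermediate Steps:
√(X - 474432) = √(340216 - 474432) = √(-134216) = 2*I*√33554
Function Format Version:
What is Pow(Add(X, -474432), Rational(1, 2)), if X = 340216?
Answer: Mul(2, I, Pow(33554, Rational(1, 2))) ≈ Mul(366.35, I)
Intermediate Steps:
Pow(Add(X, -474432), Rational(1, 2)) = Pow(Add(340216, -474432), Rational(1, 2)) = Pow(-134216, Rational(1, 2)) = Mul(2, I, Pow(33554, Rational(1, 2)))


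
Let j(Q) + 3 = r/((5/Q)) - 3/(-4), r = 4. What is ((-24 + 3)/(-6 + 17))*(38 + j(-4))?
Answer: -13671/220 ≈ -62.141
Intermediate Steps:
j(Q) = -9/4 + 4*Q/5 (j(Q) = -3 + (4/((5/Q)) - 3/(-4)) = -3 + (4*(Q/5) - 3*(-¼)) = -3 + (4*Q/5 + ¾) = -3 + (¾ + 4*Q/5) = -9/4 + 4*Q/5)
((-24 + 3)/(-6 + 17))*(38 + j(-4)) = ((-24 + 3)/(-6 + 17))*(38 + (-9/4 + (⅘)*(-4))) = (-21/11)*(38 + (-9/4 - 16/5)) = (-21*1/11)*(38 - 109/20) = -21/11*651/20 = -13671/220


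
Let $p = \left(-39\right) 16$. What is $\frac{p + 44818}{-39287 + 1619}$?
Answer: $- \frac{22097}{18834} \approx -1.1733$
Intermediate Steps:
$p = -624$
$\frac{p + 44818}{-39287 + 1619} = \frac{-624 + 44818}{-39287 + 1619} = \frac{44194}{-37668} = 44194 \left(- \frac{1}{37668}\right) = - \frac{22097}{18834}$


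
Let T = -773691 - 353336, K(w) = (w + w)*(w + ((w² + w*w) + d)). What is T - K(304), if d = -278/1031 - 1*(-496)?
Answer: -117524843749/1031 ≈ -1.1399e+8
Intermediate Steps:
d = 511098/1031 (d = -278*1/1031 + 496 = -278/1031 + 496 = 511098/1031 ≈ 495.73)
K(w) = 2*w*(511098/1031 + w + 2*w²) (K(w) = (w + w)*(w + ((w² + w*w) + 511098/1031)) = (2*w)*(w + ((w² + w²) + 511098/1031)) = (2*w)*(w + (2*w² + 511098/1031)) = (2*w)*(w + (511098/1031 + 2*w²)) = (2*w)*(511098/1031 + w + 2*w²) = 2*w*(511098/1031 + w + 2*w²))
T = -1127027
T - K(304) = -1127027 - 2*304*(511098 + 1031*304 + 2062*304²)/1031 = -1127027 - 2*304*(511098 + 313424 + 2062*92416)/1031 = -1127027 - 2*304*(511098 + 313424 + 190561792)/1031 = -1127027 - 2*304*191386314/1031 = -1127027 - 1*116362878912/1031 = -1127027 - 116362878912/1031 = -117524843749/1031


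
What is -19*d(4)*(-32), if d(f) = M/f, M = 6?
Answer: 912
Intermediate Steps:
d(f) = 6/f
-19*d(4)*(-32) = -114/4*(-32) = -19*3/2*(-32) = -57/2*(-32) = 912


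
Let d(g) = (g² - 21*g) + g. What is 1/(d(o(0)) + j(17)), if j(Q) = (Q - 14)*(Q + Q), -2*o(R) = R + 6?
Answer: 1/171 ≈ 0.0058480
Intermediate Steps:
o(R) = -3 - R/2 (o(R) = -(R + 6)/2 = -(6 + R)/2 = -3 - R/2)
d(g) = g² - 20*g
j(Q) = 2*Q*(-14 + Q) (j(Q) = (-14 + Q)*(2*Q) = 2*Q*(-14 + Q))
1/(d(o(0)) + j(17)) = 1/((-3 - ½*0)*(-20 + (-3 - ½*0)) + 2*17*(-14 + 17)) = 1/((-3 + 0)*(-20 + (-3 + 0)) + 2*17*3) = 1/(-3*(-20 - 3) + 102) = 1/(-3*(-23) + 102) = 1/(69 + 102) = 1/171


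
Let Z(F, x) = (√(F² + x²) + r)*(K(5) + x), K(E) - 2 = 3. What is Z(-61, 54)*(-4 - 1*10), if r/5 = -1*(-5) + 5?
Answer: -41300 - 826*√6637 ≈ -1.0859e+5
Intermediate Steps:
r = 50 (r = 5*(-1*(-5) + 5) = 5*(5 + 5) = 5*10 = 50)
K(E) = 5 (K(E) = 2 + 3 = 5)
Z(F, x) = (5 + x)*(50 + √(F² + x²)) (Z(F, x) = (√(F² + x²) + 50)*(5 + x) = (50 + √(F² + x²))*(5 + x) = (5 + x)*(50 + √(F² + x²)))
Z(-61, 54)*(-4 - 1*10) = (250 + 5*√((-61)² + 54²) + 50*54 + 54*√((-61)² + 54²))*(-4 - 1*10) = (250 + 5*√(3721 + 2916) + 2700 + 54*√(3721 + 2916))*(-4 - 10) = (250 + 5*√6637 + 2700 + 54*√6637)*(-14) = (2950 + 59*√6637)*(-14) = -41300 - 826*√6637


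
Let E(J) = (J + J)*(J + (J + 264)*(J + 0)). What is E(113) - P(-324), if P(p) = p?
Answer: 9653688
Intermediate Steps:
E(J) = 2*J*(J + J*(264 + J)) (E(J) = (2*J)*(J + (264 + J)*J) = (2*J)*(J + J*(264 + J)) = 2*J*(J + J*(264 + J)))
E(113) - P(-324) = 2*113²*(265 + 113) - 1*(-324) = 2*12769*378 + 324 = 9653364 + 324 = 9653688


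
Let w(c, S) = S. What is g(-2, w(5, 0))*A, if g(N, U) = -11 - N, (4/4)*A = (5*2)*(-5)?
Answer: 450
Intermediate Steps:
A = -50 (A = (5*2)*(-5) = 10*(-5) = -50)
g(-2, w(5, 0))*A = (-11 - 1*(-2))*(-50) = (-11 + 2)*(-50) = -9*(-50) = 450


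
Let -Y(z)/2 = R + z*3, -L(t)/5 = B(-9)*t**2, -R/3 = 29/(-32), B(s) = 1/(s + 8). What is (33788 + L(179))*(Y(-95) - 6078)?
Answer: -17113092495/16 ≈ -1.0696e+9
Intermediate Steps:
B(s) = 1/(8 + s)
R = 87/32 (R = -87/(-32) = -87*(-1)/32 = -3*(-29/32) = 87/32 ≈ 2.7188)
L(t) = 5*t**2 (L(t) = -5*t**2/(8 - 9) = -5*t**2/(-1) = -(-5)*t**2 = 5*t**2)
Y(z) = -87/16 - 6*z (Y(z) = -2*(87/32 + z*3) = -2*(87/32 + 3*z) = -87/16 - 6*z)
(33788 + L(179))*(Y(-95) - 6078) = (33788 + 5*179**2)*((-87/16 - 6*(-95)) - 6078) = (33788 + 5*32041)*((-87/16 + 570) - 6078) = (33788 + 160205)*(9033/16 - 6078) = 193993*(-88215/16) = -17113092495/16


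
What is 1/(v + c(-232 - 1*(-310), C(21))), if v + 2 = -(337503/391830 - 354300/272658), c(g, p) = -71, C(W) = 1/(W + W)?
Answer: -5935310230/430677509233 ≈ -0.013781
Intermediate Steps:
C(W) = 1/(2*W)
v = -9270482903/5935310230 (v = -2 - (337503/391830 - 354300/272658) = -2 - (337503*(1/391830) - 354300*1/272658) = -2 - (112501/130610 - 59050/45443) = -2 - 1*(-2600137557/5935310230) = -2 + 2600137557/5935310230 = -9270482903/5935310230 ≈ -1.5619)
1/(v + c(-232 - 1*(-310), C(21))) = 1/(-9270482903/5935310230 - 71) = 1/(-430677509233/5935310230) = -5935310230/430677509233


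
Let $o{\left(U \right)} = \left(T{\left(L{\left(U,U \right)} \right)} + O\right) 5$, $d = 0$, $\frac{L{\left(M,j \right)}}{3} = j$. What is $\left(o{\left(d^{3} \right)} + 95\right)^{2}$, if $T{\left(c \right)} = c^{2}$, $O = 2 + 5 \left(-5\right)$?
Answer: $400$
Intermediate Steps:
$L{\left(M,j \right)} = 3 j$
$O = -23$ ($O = 2 - 25 = -23$)
$o{\left(U \right)} = -115 + 45 U^{2}$ ($o{\left(U \right)} = \left(\left(3 U\right)^{2} - 23\right) 5 = \left(9 U^{2} - 23\right) 5 = \left(-23 + 9 U^{2}\right) 5 = -115 + 45 U^{2}$)
$\left(o{\left(d^{3} \right)} + 95\right)^{2} = \left(\left(-115 + 45 \left(0^{3}\right)^{2}\right) + 95\right)^{2} = \left(\left(-115 + 45 \cdot 0^{2}\right) + 95\right)^{2} = \left(\left(-115 + 45 \cdot 0\right) + 95\right)^{2} = \left(\left(-115 + 0\right) + 95\right)^{2} = \left(-115 + 95\right)^{2} = \left(-20\right)^{2} = 400$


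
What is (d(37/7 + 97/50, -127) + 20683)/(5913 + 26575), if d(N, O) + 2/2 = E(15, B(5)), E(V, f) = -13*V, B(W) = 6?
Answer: 20487/32488 ≈ 0.63060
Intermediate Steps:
d(N, O) = -196 (d(N, O) = -1 - 13*15 = -1 - 195 = -196)
(d(37/7 + 97/50, -127) + 20683)/(5913 + 26575) = (-196 + 20683)/(5913 + 26575) = 20487/32488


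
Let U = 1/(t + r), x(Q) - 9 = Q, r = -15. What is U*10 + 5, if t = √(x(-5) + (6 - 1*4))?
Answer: 315/73 - 10*√6/219 ≈ 4.2032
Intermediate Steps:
x(Q) = 9 + Q
t = √6 (t = √((9 - 5) + (6 - 1*4)) = √(4 + (6 - 4)) = √(4 + 2) = √6 ≈ 2.4495)
U = 1/(-15 + √6) (U = 1/(√6 - 15) = 1/(-15 + √6) ≈ -0.079678)
U*10 + 5 = (-5/73 - √6/219)*10 + 5 = (-50/73 - 10*√6/219) + 5 = 315/73 - 10*√6/219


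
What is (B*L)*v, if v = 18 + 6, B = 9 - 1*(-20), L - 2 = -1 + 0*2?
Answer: 696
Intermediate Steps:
L = 1 (L = 2 + (-1 + 0*2) = 2 + (-1 + 0) = 2 - 1 = 1)
B = 29 (B = 9 + 20 = 29)
v = 24
(B*L)*v = (29*1)*24 = 29*24 = 696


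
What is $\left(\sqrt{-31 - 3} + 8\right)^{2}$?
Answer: $\left(8 + i \sqrt{34}\right)^{2} \approx 30.0 + 93.295 i$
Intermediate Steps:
$\left(\sqrt{-31 - 3} + 8\right)^{2} = \left(\sqrt{-34} + 8\right)^{2} = \left(i \sqrt{34} + 8\right)^{2} = \left(8 + i \sqrt{34}\right)^{2}$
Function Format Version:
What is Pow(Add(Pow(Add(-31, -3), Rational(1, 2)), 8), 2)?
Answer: Pow(Add(8, Mul(I, Pow(34, Rational(1, 2)))), 2) ≈ Add(30.000, Mul(93.295, I))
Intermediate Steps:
Pow(Add(Pow(Add(-31, -3), Rational(1, 2)), 8), 2) = Pow(Add(Pow(-34, Rational(1, 2)), 8), 2) = Pow(Add(Mul(I, Pow(34, Rational(1, 2))), 8), 2) = Pow(Add(8, Mul(I, Pow(34, Rational(1, 2)))), 2)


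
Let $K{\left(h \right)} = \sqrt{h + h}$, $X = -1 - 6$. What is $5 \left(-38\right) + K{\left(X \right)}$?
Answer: $-190 + i \sqrt{14} \approx -190.0 + 3.7417 i$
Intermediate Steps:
$X = -7$ ($X = -1 - 6 = -7$)
$K{\left(h \right)} = \sqrt{2} \sqrt{h}$ ($K{\left(h \right)} = \sqrt{2 h} = \sqrt{2} \sqrt{h}$)
$5 \left(-38\right) + K{\left(X \right)} = 5 \left(-38\right) + \sqrt{2} \sqrt{-7} = -190 + \sqrt{2} i \sqrt{7} = -190 + i \sqrt{14}$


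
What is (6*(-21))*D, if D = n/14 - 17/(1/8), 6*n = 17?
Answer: 34221/2 ≈ 17111.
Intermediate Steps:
n = 17/6 (n = (1/6)*17 = 17/6 ≈ 2.8333)
D = -11407/84 (D = (17/6)/14 - 17/(1/8) = (17/6)*(1/14) - 17/1/8 = 17/84 - 17*8 = 17/84 - 136 = -11407/84 ≈ -135.80)
(6*(-21))*D = (6*(-21))*(-11407/84) = -126*(-11407/84) = 34221/2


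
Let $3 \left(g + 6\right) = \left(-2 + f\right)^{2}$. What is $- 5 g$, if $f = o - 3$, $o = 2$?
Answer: $15$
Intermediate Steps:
$f = -1$ ($f = 2 - 3 = -1$)
$g = -3$ ($g = -6 + \frac{\left(-2 - 1\right)^{2}}{3} = -6 + \frac{\left(-3\right)^{2}}{3} = -6 + \frac{1}{3} \cdot 9 = -6 + 3 = -3$)
$- 5 g = \left(-5\right) \left(-3\right) = 15$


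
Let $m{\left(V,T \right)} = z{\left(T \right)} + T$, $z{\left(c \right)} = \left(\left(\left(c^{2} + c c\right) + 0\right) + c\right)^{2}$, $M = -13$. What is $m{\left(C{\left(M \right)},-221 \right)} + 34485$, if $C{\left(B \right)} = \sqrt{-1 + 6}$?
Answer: $9498680785$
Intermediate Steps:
$C{\left(B \right)} = \sqrt{5}$
$z{\left(c \right)} = \left(c + 2 c^{2}\right)^{2}$ ($z{\left(c \right)} = \left(\left(\left(c^{2} + c^{2}\right) + 0\right) + c\right)^{2} = \left(\left(2 c^{2} + 0\right) + c\right)^{2} = \left(2 c^{2} + c\right)^{2} = \left(c + 2 c^{2}\right)^{2}$)
$m{\left(V,T \right)} = T + T^{2} \left(1 + 2 T\right)^{2}$ ($m{\left(V,T \right)} = T^{2} \left(1 + 2 T\right)^{2} + T = T + T^{2} \left(1 + 2 T\right)^{2}$)
$m{\left(C{\left(M \right)},-221 \right)} + 34485 = - 221 \left(1 - 221 \left(1 + 2 \left(-221\right)\right)^{2}\right) + 34485 = - 221 \left(1 - 221 \left(1 - 442\right)^{2}\right) + 34485 = - 221 \left(1 - 221 \left(-441\right)^{2}\right) + 34485 = - 221 \left(1 - 42980301\right) + 34485 = \left(-221\right) \left(-42980300\right) + 34485 = 9498646300 + 34485 = 9498680785$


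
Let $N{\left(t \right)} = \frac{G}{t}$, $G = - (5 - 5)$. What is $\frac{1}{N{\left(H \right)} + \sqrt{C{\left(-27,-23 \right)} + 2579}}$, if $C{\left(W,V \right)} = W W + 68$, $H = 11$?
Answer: $\frac{\sqrt{211}}{844} \approx 0.017211$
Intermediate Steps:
$G = 0$ ($G = \left(-1\right) 0 = 0$)
$C{\left(W,V \right)} = 68 + W^{2}$ ($C{\left(W,V \right)} = W^{2} + 68 = 68 + W^{2}$)
$N{\left(t \right)} = 0$ ($N{\left(t \right)} = \frac{0}{t} = 0$)
$\frac{1}{N{\left(H \right)} + \sqrt{C{\left(-27,-23 \right)} + 2579}} = \frac{1}{0 + \sqrt{\left(68 + \left(-27\right)^{2}\right) + 2579}} = \frac{1}{0 + \sqrt{\left(68 + 729\right) + 2579}} = \frac{1}{0 + \sqrt{797 + 2579}} = \frac{1}{0 + \sqrt{3376}} = \frac{1}{0 + 4 \sqrt{211}} = \frac{1}{4 \sqrt{211}} = \frac{\sqrt{211}}{844}$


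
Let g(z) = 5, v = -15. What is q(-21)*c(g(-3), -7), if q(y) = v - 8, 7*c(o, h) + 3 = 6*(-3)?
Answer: 69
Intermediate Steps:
c(o, h) = -3 (c(o, h) = -3/7 + (6*(-3))/7 = -3/7 + (⅐)*(-18) = -3/7 - 18/7 = -3)
q(y) = -23 (q(y) = -15 - 8 = -23)
q(-21)*c(g(-3), -7) = -23*(-3) = 69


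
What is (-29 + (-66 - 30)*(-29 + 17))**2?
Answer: 1261129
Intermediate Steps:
(-29 + (-66 - 30)*(-29 + 17))**2 = (-29 - 96*(-12))**2 = (-29 + 1152)**2 = 1123**2 = 1261129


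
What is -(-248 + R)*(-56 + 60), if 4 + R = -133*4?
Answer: 3136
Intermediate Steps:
R = -536 (R = -4 - 133*4 = -4 - 532 = -536)
-(-248 + R)*(-56 + 60) = -(-248 - 536)*(-56 + 60) = -(-784)*4 = -1*(-3136) = 3136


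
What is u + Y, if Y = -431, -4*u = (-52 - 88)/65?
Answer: -5596/13 ≈ -430.46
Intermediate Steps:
u = 7/13 (u = -(-52 - 88)/(4*65) = -(-35)/65 = -1/4*(-28/13) = 7/13 ≈ 0.53846)
u + Y = 7/13 - 431 = -5596/13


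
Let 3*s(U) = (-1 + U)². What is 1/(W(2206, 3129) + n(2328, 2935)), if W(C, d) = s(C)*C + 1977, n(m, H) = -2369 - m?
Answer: 1/3575206330 ≈ 2.7970e-10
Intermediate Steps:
s(U) = (-1 + U)²/3
W(C, d) = 1977 + C*(-1 + C)²/3 (W(C, d) = ((-1 + C)²/3)*C + 1977 = C*(-1 + C)²/3 + 1977 = 1977 + C*(-1 + C)²/3)
1/(W(2206, 3129) + n(2328, 2935)) = 1/((1977 + (⅓)*2206*(-1 + 2206)²) + (-2369 - 1*2328)) = 1/((1977 + (⅓)*2206*2205²) + (-2369 - 2328)) = 1/((1977 + (⅓)*2206*4862025) - 4697) = 1/((1977 + 3575209050) - 4697) = 1/(3575211027 - 4697) = 1/3575206330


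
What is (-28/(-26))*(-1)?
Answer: -14/13 ≈ -1.0769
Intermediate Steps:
(-28/(-26))*(-1) = -1/26*(-28)*(-1) = (14/13)*(-1) = -14/13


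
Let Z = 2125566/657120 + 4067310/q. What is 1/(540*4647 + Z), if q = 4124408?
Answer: 56463145520/141687726426064311 ≈ 3.9850e-7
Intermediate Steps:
Z = 238321086711/56463145520 (Z = 2125566/657120 + 4067310/4124408 = 2125566*(1/657120) + 4067310*(1/4124408) = 354261/109520 + 2033655/2062204 = 238321086711/56463145520 ≈ 4.2208)
1/(540*4647 + Z) = 1/(540*4647 + 238321086711/56463145520) = 1/(2509380 + 238321086711/56463145520) = 1/(141687726426064311/56463145520) = 56463145520/141687726426064311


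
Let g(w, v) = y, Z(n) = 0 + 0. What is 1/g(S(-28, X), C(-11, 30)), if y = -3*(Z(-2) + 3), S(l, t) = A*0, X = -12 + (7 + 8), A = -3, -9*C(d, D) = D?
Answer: -1/9 ≈ -0.11111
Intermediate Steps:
C(d, D) = -D/9
Z(n) = 0
X = 3 (X = -12 + 15 = 3)
S(l, t) = 0 (S(l, t) = -3*0 = 0)
y = -9 (y = -3*(0 + 3) = -3*3 = -9)
g(w, v) = -9
1/g(S(-28, X), C(-11, 30)) = 1/(-9) = -1/9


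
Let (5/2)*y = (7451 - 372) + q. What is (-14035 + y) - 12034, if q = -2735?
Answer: -121657/5 ≈ -24331.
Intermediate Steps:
y = 8688/5 (y = 2*((7451 - 372) - 2735)/5 = 2*(7079 - 2735)/5 = (⅖)*4344 = 8688/5 ≈ 1737.6)
(-14035 + y) - 12034 = (-14035 + 8688/5) - 12034 = -61487/5 - 12034 = -121657/5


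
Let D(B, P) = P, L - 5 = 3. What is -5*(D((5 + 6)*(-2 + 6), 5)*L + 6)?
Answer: -230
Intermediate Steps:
L = 8 (L = 5 + 3 = 8)
-5*(D((5 + 6)*(-2 + 6), 5)*L + 6) = -5*(5*8 + 6) = -5*(40 + 6) = -5*46 = -230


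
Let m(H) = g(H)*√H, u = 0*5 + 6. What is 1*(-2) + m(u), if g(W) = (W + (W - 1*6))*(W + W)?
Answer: -2 + 72*√6 ≈ 174.36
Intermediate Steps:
g(W) = 2*W*(-6 + 2*W) (g(W) = (W + (W - 6))*(2*W) = (W + (-6 + W))*(2*W) = (-6 + 2*W)*(2*W) = 2*W*(-6 + 2*W))
u = 6 (u = 0 + 6 = 6)
m(H) = 4*H^(3/2)*(-3 + H) (m(H) = (4*H*(-3 + H))*√H = 4*H^(3/2)*(-3 + H))
1*(-2) + m(u) = 1*(-2) + 4*6^(3/2)*(-3 + 6) = -2 + 4*(6*√6)*3 = -2 + 72*√6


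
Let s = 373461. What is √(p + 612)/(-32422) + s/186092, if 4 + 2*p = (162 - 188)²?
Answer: 373461/186092 - √237/16211 ≈ 2.0059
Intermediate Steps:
p = 336 (p = -2 + (162 - 188)²/2 = -2 + (½)*(-26)² = -2 + (½)*676 = -2 + 338 = 336)
√(p + 612)/(-32422) + s/186092 = √(336 + 612)/(-32422) + 373461/186092 = √948*(-1/32422) + 373461*(1/186092) = (2*√237)*(-1/32422) + 373461/186092 = -√237/16211 + 373461/186092 = 373461/186092 - √237/16211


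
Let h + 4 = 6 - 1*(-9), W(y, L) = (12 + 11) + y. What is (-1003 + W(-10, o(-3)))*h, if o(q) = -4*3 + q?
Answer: -10890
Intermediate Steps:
o(q) = -12 + q
W(y, L) = 23 + y
h = 11 (h = -4 + (6 - 1*(-9)) = -4 + (6 + 9) = -4 + 15 = 11)
(-1003 + W(-10, o(-3)))*h = (-1003 + (23 - 10))*11 = (-1003 + 13)*11 = -990*11 = -10890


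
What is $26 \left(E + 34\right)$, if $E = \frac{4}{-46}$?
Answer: $\frac{20280}{23} \approx 881.74$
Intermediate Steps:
$E = - \frac{2}{23}$ ($E = 4 \left(- \frac{1}{46}\right) = - \frac{2}{23} \approx -0.086957$)
$26 \left(E + 34\right) = 26 \left(- \frac{2}{23} + 34\right) = 26 \cdot \frac{780}{23} = \frac{20280}{23}$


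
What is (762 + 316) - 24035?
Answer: -22957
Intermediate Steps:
(762 + 316) - 24035 = 1078 - 24035 = -22957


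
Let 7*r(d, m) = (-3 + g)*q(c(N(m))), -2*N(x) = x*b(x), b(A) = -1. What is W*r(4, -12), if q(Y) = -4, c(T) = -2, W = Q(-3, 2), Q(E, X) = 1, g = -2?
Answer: 20/7 ≈ 2.8571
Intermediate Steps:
N(x) = x/2 (N(x) = -x*(-1)/2 = -(-1)*x/2 = x/2)
W = 1
r(d, m) = 20/7 (r(d, m) = ((-3 - 2)*(-4))/7 = (-5*(-4))/7 = (⅐)*20 = 20/7)
W*r(4, -12) = 1*(20/7) = 20/7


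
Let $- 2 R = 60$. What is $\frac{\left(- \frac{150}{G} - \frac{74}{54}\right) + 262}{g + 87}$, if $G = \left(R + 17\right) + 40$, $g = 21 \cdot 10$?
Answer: $\frac{6887}{8019} \approx 0.85884$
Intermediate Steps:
$R = -30$ ($R = \left(- \frac{1}{2}\right) 60 = -30$)
$g = 210$
$G = 27$ ($G = \left(-30 + 17\right) + 40 = -13 + 40 = 27$)
$\frac{\left(- \frac{150}{G} - \frac{74}{54}\right) + 262}{g + 87} = \frac{\left(- \frac{150}{27} - \frac{74}{54}\right) + 262}{210 + 87} = \frac{\left(\left(-150\right) \frac{1}{27} - \frac{37}{27}\right) + 262}{297} = \left(\left(- \frac{50}{9} - \frac{37}{27}\right) + 262\right) \frac{1}{297} = \left(- \frac{187}{27} + 262\right) \frac{1}{297} = \frac{6887}{27} \cdot \frac{1}{297} = \frac{6887}{8019}$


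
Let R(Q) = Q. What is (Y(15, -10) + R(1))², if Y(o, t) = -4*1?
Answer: 9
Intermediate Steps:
Y(o, t) = -4
(Y(15, -10) + R(1))² = (-4 + 1)² = (-3)² = 9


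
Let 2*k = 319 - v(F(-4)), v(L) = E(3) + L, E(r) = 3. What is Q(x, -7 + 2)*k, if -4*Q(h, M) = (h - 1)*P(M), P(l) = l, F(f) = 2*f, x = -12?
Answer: -5265/2 ≈ -2632.5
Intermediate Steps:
v(L) = 3 + L
Q(h, M) = -M*(-1 + h)/4 (Q(h, M) = -(h - 1)*M/4 = -(-1 + h)*M/4 = -M*(-1 + h)/4)
k = 162 (k = (319 - (3 + 2*(-4)))/2 = (319 - (3 - 8))/2 = (319 - 1*(-5))/2 = (319 + 5)/2 = (½)*324 = 162)
Q(x, -7 + 2)*k = ((-7 + 2)*(1 - 1*(-12))/4)*162 = ((¼)*(-5)*(1 + 12))*162 = ((¼)*(-5)*13)*162 = -65/4*162 = -5265/2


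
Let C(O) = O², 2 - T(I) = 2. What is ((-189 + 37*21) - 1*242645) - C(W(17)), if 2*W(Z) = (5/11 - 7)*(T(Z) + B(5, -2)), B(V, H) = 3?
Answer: -29300561/121 ≈ -2.4215e+5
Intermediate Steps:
T(I) = 0 (T(I) = 2 - 1*2 = 2 - 2 = 0)
W(Z) = -108/11 (W(Z) = ((5/11 - 7)*(0 + 3))/2 = ((5*(1/11) - 7)*3)/2 = ((5/11 - 7)*3)/2 = (-72/11*3)/2 = (½)*(-216/11) = -108/11)
((-189 + 37*21) - 1*242645) - C(W(17)) = ((-189 + 37*21) - 1*242645) - (-108/11)² = ((-189 + 777) - 242645) - 1*11664/121 = (588 - 242645) - 11664/121 = -242057 - 11664/121 = -29300561/121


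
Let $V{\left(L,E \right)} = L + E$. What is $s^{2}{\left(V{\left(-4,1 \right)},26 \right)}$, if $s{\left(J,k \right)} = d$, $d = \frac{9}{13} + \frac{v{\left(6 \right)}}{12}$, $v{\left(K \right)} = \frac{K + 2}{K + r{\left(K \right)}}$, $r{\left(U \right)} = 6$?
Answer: $\frac{30625}{54756} \approx 0.5593$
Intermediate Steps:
$V{\left(L,E \right)} = E + L$
$v{\left(K \right)} = \frac{2 + K}{6 + K}$ ($v{\left(K \right)} = \frac{K + 2}{K + 6} = \frac{2 + K}{6 + K}$)
$d = \frac{175}{234}$ ($d = \frac{9}{13} + \frac{\frac{1}{6 + 6} \left(2 + 6\right)}{12} = 9 \cdot \frac{1}{13} + \frac{1}{12} \cdot 8 \cdot \frac{1}{12} = \frac{9}{13} + \frac{1}{12} \cdot 8 \cdot \frac{1}{12} = \frac{9}{13} + \frac{2}{3} \cdot \frac{1}{12} = \frac{9}{13} + \frac{1}{18} = \frac{175}{234} \approx 0.74786$)
$s{\left(J,k \right)} = \frac{175}{234}$
$s^{2}{\left(V{\left(-4,1 \right)},26 \right)} = \left(\frac{175}{234}\right)^{2} = \frac{30625}{54756}$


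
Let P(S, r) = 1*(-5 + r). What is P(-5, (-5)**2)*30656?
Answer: 613120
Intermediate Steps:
P(S, r) = -5 + r
P(-5, (-5)**2)*30656 = (-5 + (-5)**2)*30656 = (-5 + 25)*30656 = 20*30656 = 613120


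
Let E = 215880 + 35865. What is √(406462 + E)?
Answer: √658207 ≈ 811.30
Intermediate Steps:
E = 251745
√(406462 + E) = √(406462 + 251745) = √658207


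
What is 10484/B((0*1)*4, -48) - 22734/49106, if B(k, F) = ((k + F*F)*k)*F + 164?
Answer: 63887366/1006673 ≈ 63.464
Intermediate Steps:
B(k, F) = 164 + F*k*(k + F²) (B(k, F) = ((k + F²)*k)*F + 164 = (k*(k + F²))*F + 164 = F*k*(k + F²) + 164 = 164 + F*k*(k + F²))
10484/B((0*1)*4, -48) - 22734/49106 = 10484/(164 - 48*((0*1)*4)² + ((0*1)*4)*(-48)³) - 22734/49106 = 10484/(164 - 48*(0*4)² + (0*4)*(-110592)) - 22734*1/49106 = 10484/(164 - 48*0² + 0*(-110592)) - 11367/24553 = 10484/(164 - 48*0 + 0) - 11367/24553 = 10484/(164 + 0 + 0) - 11367/24553 = 10484/164 - 11367/24553 = 10484*(1/164) - 11367/24553 = 2621/41 - 11367/24553 = 63887366/1006673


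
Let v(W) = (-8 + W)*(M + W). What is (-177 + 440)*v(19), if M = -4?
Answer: 43395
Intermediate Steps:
v(W) = (-8 + W)*(-4 + W)
(-177 + 440)*v(19) = (-177 + 440)*(32 + 19² - 12*19) = 263*(32 + 361 - 228) = 263*165 = 43395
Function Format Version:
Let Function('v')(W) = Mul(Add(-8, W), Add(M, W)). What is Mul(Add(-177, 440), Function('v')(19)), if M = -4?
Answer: 43395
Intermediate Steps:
Function('v')(W) = Mul(Add(-8, W), Add(-4, W))
Mul(Add(-177, 440), Function('v')(19)) = Mul(Add(-177, 440), Add(32, Pow(19, 2), Mul(-12, 19))) = Mul(263, Add(32, 361, -228)) = Mul(263, 165) = 43395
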